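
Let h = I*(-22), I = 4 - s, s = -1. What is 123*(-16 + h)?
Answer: -15498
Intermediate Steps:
I = 5 (I = 4 - 1*(-1) = 4 + 1 = 5)
h = -110 (h = 5*(-22) = -110)
123*(-16 + h) = 123*(-16 - 110) = 123*(-126) = -15498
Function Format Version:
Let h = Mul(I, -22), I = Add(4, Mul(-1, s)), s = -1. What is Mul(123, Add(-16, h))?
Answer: -15498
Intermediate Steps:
I = 5 (I = Add(4, Mul(-1, -1)) = Add(4, 1) = 5)
h = -110 (h = Mul(5, -22) = -110)
Mul(123, Add(-16, h)) = Mul(123, Add(-16, -110)) = Mul(123, -126) = -15498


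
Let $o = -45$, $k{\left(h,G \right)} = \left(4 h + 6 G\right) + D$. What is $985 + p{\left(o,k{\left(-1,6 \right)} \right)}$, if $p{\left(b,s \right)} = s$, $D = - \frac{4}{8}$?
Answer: $\frac{2033}{2} \approx 1016.5$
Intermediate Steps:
$D = - \frac{1}{2}$ ($D = \left(-4\right) \frac{1}{8} = - \frac{1}{2} \approx -0.5$)
$k{\left(h,G \right)} = - \frac{1}{2} + 4 h + 6 G$ ($k{\left(h,G \right)} = \left(4 h + 6 G\right) - \frac{1}{2} = - \frac{1}{2} + 4 h + 6 G$)
$985 + p{\left(o,k{\left(-1,6 \right)} \right)} = 985 + \left(- \frac{1}{2} + 4 \left(-1\right) + 6 \cdot 6\right) = 985 - - \frac{63}{2} = 985 + \frac{63}{2} = \frac{2033}{2}$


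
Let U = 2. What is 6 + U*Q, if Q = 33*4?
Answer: 270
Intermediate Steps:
Q = 132
6 + U*Q = 6 + 2*132 = 6 + 264 = 270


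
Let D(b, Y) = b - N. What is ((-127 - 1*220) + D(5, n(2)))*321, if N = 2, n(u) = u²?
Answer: -110424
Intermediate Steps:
D(b, Y) = -2 + b (D(b, Y) = b - 1*2 = b - 2 = -2 + b)
((-127 - 1*220) + D(5, n(2)))*321 = ((-127 - 1*220) + (-2 + 5))*321 = ((-127 - 220) + 3)*321 = (-347 + 3)*321 = -344*321 = -110424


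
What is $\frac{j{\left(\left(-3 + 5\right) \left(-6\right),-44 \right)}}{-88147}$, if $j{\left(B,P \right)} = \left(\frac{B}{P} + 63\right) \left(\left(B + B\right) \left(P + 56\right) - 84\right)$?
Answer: $\frac{258912}{969617} \approx 0.26702$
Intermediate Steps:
$j{\left(B,P \right)} = \left(-84 + 2 B \left(56 + P\right)\right) \left(63 + \frac{B}{P}\right)$ ($j{\left(B,P \right)} = \left(63 + \frac{B}{P}\right) \left(2 B \left(56 + P\right) - 84\right) = \left(63 + \frac{B}{P}\right) \left(-84 + 2 B \left(56 + P\right)\right) = \left(-84 + 2 B \left(56 + P\right)\right) \left(63 + \frac{B}{P}\right)$)
$\frac{j{\left(\left(-3 + 5\right) \left(-6\right),-44 \right)}}{-88147} = \frac{2 \frac{1}{-44} \left(- 42 \left(-3 + 5\right) \left(-6\right) + 56 \left(\left(-3 + 5\right) \left(-6\right)\right)^{2} - 44 \left(-2646 + \left(\left(-3 + 5\right) \left(-6\right)\right)^{2} + 3528 \left(-3 + 5\right) \left(-6\right) + 63 \left(-3 + 5\right) \left(-6\right) \left(-44\right)\right)\right)}{-88147} = 2 \left(- \frac{1}{44}\right) \left(- 42 \cdot 2 \left(-6\right) + 56 \left(2 \left(-6\right)\right)^{2} - 44 \left(-2646 + \left(2 \left(-6\right)\right)^{2} + 3528 \cdot 2 \left(-6\right) + 63 \cdot 2 \left(-6\right) \left(-44\right)\right)\right) \left(- \frac{1}{88147}\right) = 2 \left(- \frac{1}{44}\right) \left(\left(-42\right) \left(-12\right) + 56 \left(-12\right)^{2} - 44 \left(-2646 + \left(-12\right)^{2} + 3528 \left(-12\right) + 63 \left(-12\right) \left(-44\right)\right)\right) \left(- \frac{1}{88147}\right) = 2 \left(- \frac{1}{44}\right) \left(504 + 56 \cdot 144 - 44 \left(-2646 + 144 - 42336 + 33264\right)\right) \left(- \frac{1}{88147}\right) = 2 \left(- \frac{1}{44}\right) \left(504 + 8064 - -509256\right) \left(- \frac{1}{88147}\right) = 2 \left(- \frac{1}{44}\right) \left(504 + 8064 + 509256\right) \left(- \frac{1}{88147}\right) = 2 \left(- \frac{1}{44}\right) 517824 \left(- \frac{1}{88147}\right) = \left(- \frac{258912}{11}\right) \left(- \frac{1}{88147}\right) = \frac{258912}{969617}$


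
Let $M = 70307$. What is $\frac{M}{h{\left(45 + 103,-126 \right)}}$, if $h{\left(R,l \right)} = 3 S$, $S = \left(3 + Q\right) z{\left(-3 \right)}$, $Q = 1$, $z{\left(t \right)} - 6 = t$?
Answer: $\frac{70307}{36} \approx 1953.0$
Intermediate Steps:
$z{\left(t \right)} = 6 + t$
$S = 12$ ($S = \left(3 + 1\right) \left(6 - 3\right) = 4 \cdot 3 = 12$)
$h{\left(R,l \right)} = 36$ ($h{\left(R,l \right)} = 3 \cdot 12 = 36$)
$\frac{M}{h{\left(45 + 103,-126 \right)}} = \frac{70307}{36}$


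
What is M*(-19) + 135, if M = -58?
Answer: 1237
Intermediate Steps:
M*(-19) + 135 = -58*(-19) + 135 = 1102 + 135 = 1237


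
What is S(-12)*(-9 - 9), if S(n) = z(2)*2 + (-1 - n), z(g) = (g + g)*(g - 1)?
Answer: -342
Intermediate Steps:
z(g) = 2*g*(-1 + g) (z(g) = (2*g)*(-1 + g) = 2*g*(-1 + g))
S(n) = 7 - n (S(n) = (2*2*(-1 + 2))*2 + (-1 - n) = (2*2*1)*2 + (-1 - n) = 4*2 + (-1 - n) = 8 + (-1 - n) = 7 - n)
S(-12)*(-9 - 9) = (7 - 1*(-12))*(-9 - 9) = (7 + 12)*(-18) = 19*(-18) = -342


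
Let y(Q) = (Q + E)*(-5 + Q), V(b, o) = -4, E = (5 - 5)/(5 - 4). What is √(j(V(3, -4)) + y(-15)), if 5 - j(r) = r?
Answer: √309 ≈ 17.578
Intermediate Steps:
E = 0 (E = 0/1 = 0*1 = 0)
j(r) = 5 - r
y(Q) = Q*(-5 + Q) (y(Q) = (Q + 0)*(-5 + Q) = Q*(-5 + Q))
√(j(V(3, -4)) + y(-15)) = √((5 - 1*(-4)) - 15*(-5 - 15)) = √((5 + 4) - 15*(-20)) = √(9 + 300) = √309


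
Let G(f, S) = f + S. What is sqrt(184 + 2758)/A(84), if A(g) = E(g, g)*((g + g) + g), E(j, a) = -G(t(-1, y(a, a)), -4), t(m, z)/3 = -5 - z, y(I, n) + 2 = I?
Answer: sqrt(2942)/66780 ≈ 0.00081222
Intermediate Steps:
y(I, n) = -2 + I
t(m, z) = -15 - 3*z (t(m, z) = 3*(-5 - z) = -15 - 3*z)
G(f, S) = S + f
E(j, a) = 13 + 3*a (E(j, a) = -(-4 + (-15 - 3*(-2 + a))) = -(-4 + (-15 + (6 - 3*a))) = -(-4 + (-9 - 3*a)) = -(-13 - 3*a) = 13 + 3*a)
A(g) = 3*g*(13 + 3*g) (A(g) = (13 + 3*g)*((g + g) + g) = (13 + 3*g)*(2*g + g) = (13 + 3*g)*(3*g) = 3*g*(13 + 3*g))
sqrt(184 + 2758)/A(84) = sqrt(184 + 2758)/((3*84*(13 + 3*84))) = sqrt(2942)/((3*84*(13 + 252))) = sqrt(2942)/((3*84*265)) = sqrt(2942)/66780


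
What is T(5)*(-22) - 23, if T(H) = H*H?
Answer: -573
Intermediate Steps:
T(H) = H²
T(5)*(-22) - 23 = 5²*(-22) - 23 = 25*(-22) - 23 = -550 - 23 = -573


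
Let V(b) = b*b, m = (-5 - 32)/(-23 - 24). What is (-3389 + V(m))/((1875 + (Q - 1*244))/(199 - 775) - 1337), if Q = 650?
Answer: 4311320832/1706216137 ≈ 2.5268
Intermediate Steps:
m = 37/47 (m = -37/(-47) = -37*(-1/47) = 37/47 ≈ 0.78723)
V(b) = b²
(-3389 + V(m))/((1875 + (Q - 1*244))/(199 - 775) - 1337) = (-3389 + (37/47)²)/((1875 + (650 - 1*244))/(199 - 775) - 1337) = (-3389 + 1369/2209)/((1875 + (650 - 244))/(-576) - 1337) = -7484932/(2209*((1875 + 406)*(-1/576) - 1337)) = -7484932/(2209*(2281*(-1/576) - 1337)) = -7484932/(2209*(-2281/576 - 1337)) = -7484932/(2209*(-772393/576)) = -7484932/2209*(-576/772393) = 4311320832/1706216137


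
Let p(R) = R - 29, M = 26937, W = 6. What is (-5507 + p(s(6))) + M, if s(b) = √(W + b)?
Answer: 21401 + 2*√3 ≈ 21404.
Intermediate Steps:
s(b) = √(6 + b)
p(R) = -29 + R
(-5507 + p(s(6))) + M = (-5507 + (-29 + √(6 + 6))) + 26937 = (-5507 + (-29 + √12)) + 26937 = (-5507 + (-29 + 2*√3)) + 26937 = (-5536 + 2*√3) + 26937 = 21401 + 2*√3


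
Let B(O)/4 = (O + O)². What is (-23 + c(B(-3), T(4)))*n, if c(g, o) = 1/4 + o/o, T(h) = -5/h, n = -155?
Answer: 13485/4 ≈ 3371.3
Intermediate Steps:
B(O) = 16*O² (B(O) = 4*(O + O)² = 4*(2*O)² = 4*(4*O²) = 16*O²)
c(g, o) = 5/4 (c(g, o) = 1*(¼) + 1 = ¼ + 1 = 5/4)
(-23 + c(B(-3), T(4)))*n = (-23 + 5/4)*(-155) = -87/4*(-155) = 13485/4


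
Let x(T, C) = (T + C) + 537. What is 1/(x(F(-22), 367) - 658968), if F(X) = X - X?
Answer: -1/658064 ≈ -1.5196e-6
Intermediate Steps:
F(X) = 0
x(T, C) = 537 + C + T (x(T, C) = (C + T) + 537 = 537 + C + T)
1/(x(F(-22), 367) - 658968) = 1/((537 + 367 + 0) - 658968) = 1/(904 - 658968) = 1/(-658064) = -1/658064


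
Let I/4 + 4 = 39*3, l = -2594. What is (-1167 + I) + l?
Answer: -3309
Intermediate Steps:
I = 452 (I = -16 + 4*(39*3) = -16 + 4*117 = -16 + 468 = 452)
(-1167 + I) + l = (-1167 + 452) - 2594 = -715 - 2594 = -3309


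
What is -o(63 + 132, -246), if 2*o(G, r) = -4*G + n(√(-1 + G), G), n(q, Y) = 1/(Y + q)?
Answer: 29507985/75662 + √194/75662 ≈ 390.00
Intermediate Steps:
o(G, r) = 1/(2*(G + √(-1 + G))) - 2*G (o(G, r) = (-4*G + 1/(G + √(-1 + G)))/2 = (1/(G + √(-1 + G)) - 4*G)/2 = 1/(2*(G + √(-1 + G))) - 2*G)
-o(63 + 132, -246) = -(½ - 2*(63 + 132)*((63 + 132) + √(-1 + (63 + 132))))/((63 + 132) + √(-1 + (63 + 132))) = -(½ - 2*195*(195 + √(-1 + 195)))/(195 + √(-1 + 195)) = -(½ - 2*195*(195 + √194))/(195 + √194) = -(½ + (-76050 - 390*√194))/(195 + √194) = -(-152099/2 - 390*√194)/(195 + √194)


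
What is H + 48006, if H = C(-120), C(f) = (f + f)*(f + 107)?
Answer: 51126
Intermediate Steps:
C(f) = 2*f*(107 + f) (C(f) = (2*f)*(107 + f) = 2*f*(107 + f))
H = 3120 (H = 2*(-120)*(107 - 120) = 2*(-120)*(-13) = 3120)
H + 48006 = 3120 + 48006 = 51126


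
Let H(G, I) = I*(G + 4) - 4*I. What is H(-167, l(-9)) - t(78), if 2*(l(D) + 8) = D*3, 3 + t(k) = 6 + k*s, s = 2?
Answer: 6863/2 ≈ 3431.5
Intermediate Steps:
t(k) = 3 + 2*k (t(k) = -3 + (6 + k*2) = -3 + (6 + 2*k) = 3 + 2*k)
l(D) = -8 + 3*D/2 (l(D) = -8 + (D*3)/2 = -8 + (3*D)/2 = -8 + 3*D/2)
H(G, I) = -4*I + I*(4 + G) (H(G, I) = I*(4 + G) - 4*I = -4*I + I*(4 + G))
H(-167, l(-9)) - t(78) = -167*(-8 + (3/2)*(-9)) - (3 + 2*78) = -167*(-8 - 27/2) - (3 + 156) = -167*(-43/2) - 1*159 = 7181/2 - 159 = 6863/2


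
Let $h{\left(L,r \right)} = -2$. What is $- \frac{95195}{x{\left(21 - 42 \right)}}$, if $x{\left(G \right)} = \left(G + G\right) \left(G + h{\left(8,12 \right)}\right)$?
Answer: $- \frac{95195}{966} \approx -98.546$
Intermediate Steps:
$x{\left(G \right)} = 2 G \left(-2 + G\right)$ ($x{\left(G \right)} = \left(G + G\right) \left(G - 2\right) = 2 G \left(-2 + G\right)$)
$- \frac{95195}{x{\left(21 - 42 \right)}} = - \frac{95195}{2 \left(21 - 42\right) \left(-2 + \left(21 - 42\right)\right)} = - \frac{95195}{2 \left(-21\right) \left(-2 - 21\right)} = - \frac{95195}{2 \left(-21\right) \left(-23\right)} = - \frac{95195}{966}$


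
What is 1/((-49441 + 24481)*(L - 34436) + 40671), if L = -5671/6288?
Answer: 131/112605732181 ≈ 1.1634e-9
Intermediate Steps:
L = -5671/6288 (L = -5671*1/6288 = -5671/6288 ≈ -0.90188)
1/((-49441 + 24481)*(L - 34436) + 40671) = 1/((-49441 + 24481)*(-5671/6288 - 34436) + 40671) = 1/(-24960*(-216539239/6288) + 40671) = 1/(112600404280/131 + 40671) = 1/(112605732181/131) = 131/112605732181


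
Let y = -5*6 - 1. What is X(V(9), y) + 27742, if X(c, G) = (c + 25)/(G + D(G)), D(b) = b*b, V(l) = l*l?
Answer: 12900083/465 ≈ 27742.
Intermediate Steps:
V(l) = l**2
D(b) = b**2
y = -31 (y = -30 - 1 = -31)
X(c, G) = (25 + c)/(G + G**2) (X(c, G) = (c + 25)/(G + G**2) = (25 + c)/(G + G**2))
X(V(9), y) + 27742 = (25 + 9**2)/((-31)*(1 - 31)) + 27742 = -1/31*(25 + 81)/(-30) + 27742 = -1/31*(-1/30)*106 + 27742 = 53/465 + 27742 = 12900083/465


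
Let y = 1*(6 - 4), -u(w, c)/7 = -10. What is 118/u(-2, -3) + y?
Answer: 129/35 ≈ 3.6857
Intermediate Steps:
u(w, c) = 70 (u(w, c) = -7*(-10) = 70)
y = 2 (y = 1*2 = 2)
118/u(-2, -3) + y = 118/70 + 2 = (1/70)*118 + 2 = 59/35 + 2 = 129/35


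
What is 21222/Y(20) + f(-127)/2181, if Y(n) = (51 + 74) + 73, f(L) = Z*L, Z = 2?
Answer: 2568605/23991 ≈ 107.07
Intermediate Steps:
f(L) = 2*L
Y(n) = 198 (Y(n) = 125 + 73 = 198)
21222/Y(20) + f(-127)/2181 = 21222/198 + (2*(-127))/2181 = 21222*(1/198) - 254*1/2181 = 1179/11 - 254/2181 = 2568605/23991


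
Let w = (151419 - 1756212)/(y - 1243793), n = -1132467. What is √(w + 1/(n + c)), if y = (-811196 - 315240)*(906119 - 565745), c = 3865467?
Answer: √49975770245431656211416781170/104786163675218100 ≈ 0.0021334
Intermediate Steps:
y = -383409527064 (y = -1126436*340374 = -383409527064)
w = 1604793/383410770857 (w = (151419 - 1756212)/(-383409527064 - 1243793) = -1604793/(-383410770857) = -1604793*(-1/383410770857) = 1604793/383410770857 ≈ 4.1856e-6)
√(w + 1/(n + c)) = √(1604793/383410770857 + 1/(-1132467 + 3865467)) = √(1604793/383410770857 + 1/2733000) = √(4769310039857/1047861636752181000) = √49975770245431656211416781170/104786163675218100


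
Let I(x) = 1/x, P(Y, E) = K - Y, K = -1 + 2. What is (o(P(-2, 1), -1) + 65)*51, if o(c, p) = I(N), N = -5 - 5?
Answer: 33099/10 ≈ 3309.9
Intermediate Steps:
K = 1
P(Y, E) = 1 - Y
N = -10
I(x) = 1/x
o(c, p) = -1/10 (o(c, p) = 1/(-10) = -1/10)
(o(P(-2, 1), -1) + 65)*51 = (-1/10 + 65)*51 = (649/10)*51 = 33099/10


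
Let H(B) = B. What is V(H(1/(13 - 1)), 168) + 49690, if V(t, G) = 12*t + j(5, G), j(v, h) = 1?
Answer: 49692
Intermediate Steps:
V(t, G) = 1 + 12*t (V(t, G) = 12*t + 1 = 1 + 12*t)
V(H(1/(13 - 1)), 168) + 49690 = (1 + 12/(13 - 1)) + 49690 = (1 + 12/12) + 49690 = (1 + 12*(1/12)) + 49690 = (1 + 1) + 49690 = 2 + 49690 = 49692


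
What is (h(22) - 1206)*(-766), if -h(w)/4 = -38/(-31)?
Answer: 28754108/31 ≈ 9.2755e+5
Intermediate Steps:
h(w) = -152/31 (h(w) = -(-152)/(-31) = -(-152)*(-1)/31 = -4*38/31 = -152/31)
(h(22) - 1206)*(-766) = (-152/31 - 1206)*(-766) = -37538/31*(-766) = 28754108/31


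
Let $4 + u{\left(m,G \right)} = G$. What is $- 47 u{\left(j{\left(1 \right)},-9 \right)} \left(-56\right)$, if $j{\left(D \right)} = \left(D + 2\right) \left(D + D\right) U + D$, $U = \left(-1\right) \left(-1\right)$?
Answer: $-34216$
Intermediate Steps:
$U = 1$
$j{\left(D \right)} = D + 2 D \left(2 + D\right)$ ($j{\left(D \right)} = \left(D + 2\right) \left(D + D\right) 1 + D = \left(2 + D\right) 2 D 1 + D = 2 D \left(2 + D\right) 1 + D = 2 D \left(2 + D\right) + D = D + 2 D \left(2 + D\right)$)
$u{\left(m,G \right)} = -4 + G$
$- 47 u{\left(j{\left(1 \right)},-9 \right)} \left(-56\right) = - 47 \left(-4 - 9\right) \left(-56\right) = \left(-47\right) \left(-13\right) \left(-56\right) = 611 \left(-56\right) = -34216$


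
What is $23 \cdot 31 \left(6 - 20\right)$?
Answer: $-9982$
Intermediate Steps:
$23 \cdot 31 \left(6 - 20\right) = 713 \left(-14\right) = -9982$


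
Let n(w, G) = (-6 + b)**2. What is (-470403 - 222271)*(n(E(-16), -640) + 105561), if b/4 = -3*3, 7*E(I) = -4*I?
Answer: -74341237050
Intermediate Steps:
E(I) = -4*I/7 (E(I) = (-4*I)/7 = -4*I/7)
b = -36 (b = 4*(-3*3) = 4*(-9) = -36)
n(w, G) = 1764 (n(w, G) = (-6 - 36)**2 = (-42)**2 = 1764)
(-470403 - 222271)*(n(E(-16), -640) + 105561) = (-470403 - 222271)*(1764 + 105561) = -692674*107325 = -74341237050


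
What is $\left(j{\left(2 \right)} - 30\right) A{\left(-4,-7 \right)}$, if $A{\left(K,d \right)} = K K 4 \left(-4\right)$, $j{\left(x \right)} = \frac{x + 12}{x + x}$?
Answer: $6784$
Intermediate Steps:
$j{\left(x \right)} = \frac{12 + x}{2 x}$
$A{\left(K,d \right)} = - 16 K^{2}$ ($A{\left(K,d \right)} = K 4 K \left(-4\right) = 4 K^{2} \left(-4\right) = - 16 K^{2}$)
$\left(j{\left(2 \right)} - 30\right) A{\left(-4,-7 \right)} = \left(\frac{12 + 2}{2 \cdot 2} - 30\right) \left(- 16 \left(-4\right)^{2}\right) = \left(\frac{1}{2} \cdot \frac{1}{2} \cdot 14 - 30\right) \left(\left(-16\right) 16\right) = \left(\frac{7}{2} - 30\right) \left(-256\right) = \left(- \frac{53}{2}\right) \left(-256\right) = 6784$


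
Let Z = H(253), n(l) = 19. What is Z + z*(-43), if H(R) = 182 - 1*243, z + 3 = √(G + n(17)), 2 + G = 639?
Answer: 68 - 172*√41 ≈ -1033.3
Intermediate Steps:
G = 637 (G = -2 + 639 = 637)
z = -3 + 4*√41 (z = -3 + √(637 + 19) = -3 + √656 = -3 + 4*√41 ≈ 22.612)
H(R) = -61 (H(R) = 182 - 243 = -61)
Z = -61
Z + z*(-43) = -61 + (-3 + 4*√41)*(-43) = -61 + (129 - 172*√41) = 68 - 172*√41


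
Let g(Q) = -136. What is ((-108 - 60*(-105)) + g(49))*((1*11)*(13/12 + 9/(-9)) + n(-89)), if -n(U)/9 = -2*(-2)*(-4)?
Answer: 2632846/3 ≈ 8.7762e+5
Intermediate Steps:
n(U) = 144 (n(U) = -9*(-2*(-2))*(-4) = -36*(-4) = -9*(-16) = 144)
((-108 - 60*(-105)) + g(49))*((1*11)*(13/12 + 9/(-9)) + n(-89)) = ((-108 - 60*(-105)) - 136)*((1*11)*(13/12 + 9/(-9)) + 144) = ((-108 + 6300) - 136)*(11*(13*(1/12) + 9*(-⅑)) + 144) = (6192 - 136)*(11*(13/12 - 1) + 144) = 6056*(11*(1/12) + 144) = 6056*(11/12 + 144) = 6056*(1739/12) = 2632846/3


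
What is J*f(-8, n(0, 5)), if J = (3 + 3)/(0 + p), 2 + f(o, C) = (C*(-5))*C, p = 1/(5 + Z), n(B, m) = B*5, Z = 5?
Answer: -120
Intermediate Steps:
n(B, m) = 5*B
p = 1/10 (p = 1/(5 + 5) = 1/10 ≈ 0.10000)
f(o, C) = -2 - 5*C**2 (f(o, C) = -2 + (C*(-5))*C = -2 + (-5*C)*C = -2 - 5*C**2)
J = 60 (J = (3 + 3)/(0 + 1/10) = 6/(1/10) = 6*10 = 60)
J*f(-8, n(0, 5)) = 60*(-2 - 5*(5*0)**2) = 60*(-2 - 5*0**2) = 60*(-2 - 5*0) = 60*(-2 + 0) = 60*(-2) = -120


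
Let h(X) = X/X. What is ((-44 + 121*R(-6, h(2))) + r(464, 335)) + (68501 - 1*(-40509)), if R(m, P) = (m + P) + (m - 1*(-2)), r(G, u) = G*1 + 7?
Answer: 108348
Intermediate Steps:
r(G, u) = 7 + G (r(G, u) = G + 7 = 7 + G)
h(X) = 1
R(m, P) = 2 + P + 2*m (R(m, P) = (P + m) + (m + 2) = (P + m) + (2 + m) = 2 + P + 2*m)
((-44 + 121*R(-6, h(2))) + r(464, 335)) + (68501 - 1*(-40509)) = ((-44 + 121*(2 + 1 + 2*(-6))) + (7 + 464)) + (68501 - 1*(-40509)) = ((-44 + 121*(2 + 1 - 12)) + 471) + (68501 + 40509) = ((-44 + 121*(-9)) + 471) + 109010 = ((-44 - 1089) + 471) + 109010 = (-1133 + 471) + 109010 = -662 + 109010 = 108348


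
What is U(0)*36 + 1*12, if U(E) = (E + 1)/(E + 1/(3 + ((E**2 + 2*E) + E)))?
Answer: 120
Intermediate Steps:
U(E) = (1 + E)/(E + 1/(3 + E**2 + 3*E)) (U(E) = (1 + E)/(E + 1/(3 + (E**2 + 3*E))) = (1 + E)/(E + 1/(3 + E**2 + 3*E)))
U(0)*36 + 1*12 = ((3 + 0**2 + 3*0)/(1 + 0**2 + 2*0))*36 + 1*12 = ((3 + 0 + 0)/(1 + 0 + 0))*36 + 12 = (3/1)*36 + 12 = (1*3)*36 + 12 = 3*36 + 12 = 108 + 12 = 120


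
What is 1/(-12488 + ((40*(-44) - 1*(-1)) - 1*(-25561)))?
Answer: 1/11314 ≈ 8.8386e-5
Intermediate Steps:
1/(-12488 + ((40*(-44) - 1*(-1)) - 1*(-25561))) = 1/(-12488 + ((-1760 + 1) + 25561)) = 1/(-12488 + (-1759 + 25561)) = 1/(-12488 + 23802) = 1/11314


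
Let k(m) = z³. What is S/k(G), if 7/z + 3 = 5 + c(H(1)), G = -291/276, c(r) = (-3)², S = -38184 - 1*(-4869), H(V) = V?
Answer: -44342265/343 ≈ -1.2928e+5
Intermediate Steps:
S = -33315 (S = -38184 + 4869 = -33315)
c(r) = 9
G = -97/92 (G = -291*1/276 = -97/92 ≈ -1.0543)
z = 7/11 (z = 7/(-3 + (5 + 9)) = 7/(-3 + 14) = 7/11 ≈ 0.63636)
k(m) = 343/1331 (k(m) = (7/11)³ = 343/1331)
S/k(G) = -33315/343/1331 = -33315*1331/343 = -44342265/343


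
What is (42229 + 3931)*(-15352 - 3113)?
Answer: -852344400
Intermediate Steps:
(42229 + 3931)*(-15352 - 3113) = 46160*(-18465) = -852344400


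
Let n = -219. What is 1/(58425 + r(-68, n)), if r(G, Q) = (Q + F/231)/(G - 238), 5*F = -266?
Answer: 50490/2949914423 ≈ 1.7116e-5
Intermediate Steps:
F = -266/5 (F = (⅕)*(-266) = -266/5 ≈ -53.200)
r(G, Q) = (-38/165 + Q)/(-238 + G) (r(G, Q) = (Q - 266/5/231)/(G - 238) = (Q - 266/5*1/231)/(-238 + G) = (Q - 38/165)/(-238 + G) = (-38/165 + Q)/(-238 + G))
1/(58425 + r(-68, n)) = 1/(58425 + (-38/165 - 219)/(-238 - 68)) = 1/(58425 - 36173/165/(-306)) = 1/(58425 - 1/306*(-36173/165)) = 1/(58425 + 36173/50490) = 1/(2949914423/50490) = 50490/2949914423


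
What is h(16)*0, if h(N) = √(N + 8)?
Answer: 0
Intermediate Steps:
h(N) = √(8 + N)
h(16)*0 = √(8 + 16)*0 = √24*0 = (2*√6)*0 = 0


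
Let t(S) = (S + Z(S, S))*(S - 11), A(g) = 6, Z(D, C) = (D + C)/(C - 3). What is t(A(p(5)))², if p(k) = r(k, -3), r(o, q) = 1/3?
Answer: 2500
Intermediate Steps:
r(o, q) = ⅓
Z(D, C) = (C + D)/(-3 + C)
p(k) = ⅓
t(S) = (-11 + S)*(S + 2*S/(-3 + S)) (t(S) = (S + (S + S)/(-3 + S))*(S - 11) = (S + (2*S)/(-3 + S))*(-11 + S) = (S + 2*S/(-3 + S))*(-11 + S) = (-11 + S)*(S + 2*S/(-3 + S)))
t(A(p(5)))² = (6*(11 + 6² - 12*6)/(-3 + 6))² = (6*(11 + 36 - 72)/3)² = (6*(⅓)*(-25))² = (-50)² = 2500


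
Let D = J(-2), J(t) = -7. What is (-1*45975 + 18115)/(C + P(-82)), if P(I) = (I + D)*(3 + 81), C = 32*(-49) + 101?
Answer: 27860/8943 ≈ 3.1153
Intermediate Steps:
D = -7
C = -1467 (C = -1568 + 101 = -1467)
P(I) = -588 + 84*I (P(I) = (I - 7)*(3 + 81) = (-7 + I)*84 = -588 + 84*I)
(-1*45975 + 18115)/(C + P(-82)) = (-1*45975 + 18115)/(-1467 + (-588 + 84*(-82))) = (-45975 + 18115)/(-1467 + (-588 - 6888)) = -27860/(-1467 - 7476) = -27860/(-8943) = -27860*(-1/8943) = 27860/8943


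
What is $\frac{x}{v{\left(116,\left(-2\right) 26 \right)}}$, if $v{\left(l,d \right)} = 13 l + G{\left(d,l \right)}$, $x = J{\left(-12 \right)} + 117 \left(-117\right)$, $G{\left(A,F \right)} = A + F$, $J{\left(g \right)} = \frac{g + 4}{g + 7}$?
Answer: $- \frac{68437}{7860} \approx -8.707$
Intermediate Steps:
$J{\left(g \right)} = \frac{4 + g}{7 + g}$
$x = - \frac{68437}{5}$ ($x = \frac{4 - 12}{7 - 12} + 117 \left(-117\right) = \frac{1}{-5} \left(-8\right) - 13689 = \left(- \frac{1}{5}\right) \left(-8\right) - 13689 = \frac{8}{5} - 13689 = - \frac{68437}{5} \approx -13687.0$)
$v{\left(l,d \right)} = d + 14 l$ ($v{\left(l,d \right)} = 13 l + \left(d + l\right) = d + 14 l$)
$\frac{x}{v{\left(116,\left(-2\right) 26 \right)}} = - \frac{68437}{5 \left(\left(-2\right) 26 + 14 \cdot 116\right)} = - \frac{68437}{5 \left(-52 + 1624\right)} = - \frac{68437}{5 \cdot 1572} = \left(- \frac{68437}{5}\right) \frac{1}{1572} = - \frac{68437}{7860}$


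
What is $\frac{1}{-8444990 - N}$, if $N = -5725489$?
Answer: $- \frac{1}{2719501} \approx -3.6771 \cdot 10^{-7}$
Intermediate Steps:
$\frac{1}{-8444990 - N} = \frac{1}{-8444990 - -5725489} = \frac{1}{-8444990 + 5725489} = \frac{1}{-2719501} = - \frac{1}{2719501}$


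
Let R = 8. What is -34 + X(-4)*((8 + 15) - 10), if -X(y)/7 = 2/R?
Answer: -227/4 ≈ -56.750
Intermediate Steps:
X(y) = -7/4 (X(y) = -14/8 = -7*¼ = -7/4)
-34 + X(-4)*((8 + 15) - 10) = -34 - 7*((8 + 15) - 10)/4 = -34 - 7*(23 - 10)/4 = -34 - 7/4*13 = -34 - 91/4 = -227/4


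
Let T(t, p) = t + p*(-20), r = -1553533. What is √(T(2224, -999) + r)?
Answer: I*√1531329 ≈ 1237.5*I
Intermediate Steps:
T(t, p) = t - 20*p
√(T(2224, -999) + r) = √((2224 - 20*(-999)) - 1553533) = √((2224 + 19980) - 1553533) = √(22204 - 1553533) = √(-1531329) = I*√1531329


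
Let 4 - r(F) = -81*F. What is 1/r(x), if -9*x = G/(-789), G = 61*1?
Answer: 263/1235 ≈ 0.21296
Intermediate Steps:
G = 61
x = 61/7101 (x = -61/(9*(-789)) = -61*(-1)/(9*789) = -⅑*(-61/789) = 61/7101 ≈ 0.0085903)
r(F) = 4 + 81*F (r(F) = 4 - (-81)*F = 4 + 81*F)
1/r(x) = 1/(4 + 81*(61/7101)) = 1/(4 + 183/263) = 1/(1235/263) = 263/1235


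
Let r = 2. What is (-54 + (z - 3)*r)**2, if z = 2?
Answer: 3136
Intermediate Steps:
(-54 + (z - 3)*r)**2 = (-54 + (2 - 3)*2)**2 = (-54 - 1*2)**2 = (-54 - 2)**2 = (-56)**2 = 3136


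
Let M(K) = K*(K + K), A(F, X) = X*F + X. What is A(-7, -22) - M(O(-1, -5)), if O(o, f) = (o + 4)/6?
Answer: 263/2 ≈ 131.50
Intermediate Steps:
A(F, X) = X + F*X (A(F, X) = F*X + X = X + F*X)
O(o, f) = ⅔ + o/6 (O(o, f) = (4 + o)*(⅙) = ⅔ + o/6)
M(K) = 2*K² (M(K) = K*(2*K) = 2*K²)
A(-7, -22) - M(O(-1, -5)) = -22*(1 - 7) - 2*(⅔ + (⅙)*(-1))² = -22*(-6) - 2*(⅔ - ⅙)² = 132 - 2*(½)² = 132 - 2/4 = 132 - 1*½ = 132 - ½ = 263/2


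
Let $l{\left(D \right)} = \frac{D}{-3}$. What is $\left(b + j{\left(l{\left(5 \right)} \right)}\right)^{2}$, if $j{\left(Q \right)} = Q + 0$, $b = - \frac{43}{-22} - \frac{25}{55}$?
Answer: $\frac{1}{36} \approx 0.027778$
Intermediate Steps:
$l{\left(D \right)} = - \frac{D}{3}$ ($l{\left(D \right)} = D \left(- \frac{1}{3}\right) = - \frac{D}{3}$)
$b = \frac{3}{2}$ ($b = \left(-43\right) \left(- \frac{1}{22}\right) - \frac{5}{11} = \frac{43}{22} - \frac{5}{11} = \frac{3}{2} \approx 1.5$)
$j{\left(Q \right)} = Q$
$\left(b + j{\left(l{\left(5 \right)} \right)}\right)^{2} = \left(\frac{3}{2} - \frac{5}{3}\right)^{2} = \left(- \frac{1}{6}\right)^{2} = \frac{1}{36}$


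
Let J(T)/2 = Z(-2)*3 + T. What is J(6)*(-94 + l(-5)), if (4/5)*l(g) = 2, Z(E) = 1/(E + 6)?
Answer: -4941/4 ≈ -1235.3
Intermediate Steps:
Z(E) = 1/(6 + E)
l(g) = 5/2 (l(g) = (5/4)*2 = 5/2)
J(T) = 3/2 + 2*T (J(T) = 2*(3/(6 - 2) + T) = 2*(3/4 + T) = 2*((¼)*3 + T) = 2*(¾ + T) = 3/2 + 2*T)
J(6)*(-94 + l(-5)) = (3/2 + 2*6)*(-94 + 5/2) = (3/2 + 12)*(-183/2) = (27/2)*(-183/2) = -4941/4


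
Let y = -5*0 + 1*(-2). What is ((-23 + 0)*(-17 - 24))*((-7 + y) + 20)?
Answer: 10373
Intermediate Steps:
y = -2 (y = 0 - 2 = -2)
((-23 + 0)*(-17 - 24))*((-7 + y) + 20) = ((-23 + 0)*(-17 - 24))*((-7 - 2) + 20) = (-23*(-41))*(-9 + 20) = 943*11 = 10373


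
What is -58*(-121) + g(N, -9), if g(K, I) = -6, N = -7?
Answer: 7012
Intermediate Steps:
-58*(-121) + g(N, -9) = -58*(-121) - 6 = 7018 - 6 = 7012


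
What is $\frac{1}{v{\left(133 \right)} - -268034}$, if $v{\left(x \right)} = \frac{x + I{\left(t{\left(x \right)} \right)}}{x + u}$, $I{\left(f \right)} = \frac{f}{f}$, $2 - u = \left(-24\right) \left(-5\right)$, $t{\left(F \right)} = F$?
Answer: $\frac{15}{4020644} \approx 3.7307 \cdot 10^{-6}$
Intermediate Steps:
$u = -118$ ($u = 2 - \left(-24\right) \left(-5\right) = 2 - 120 = -118$)
$I{\left(f \right)} = 1$
$v{\left(x \right)} = \frac{1 + x}{-118 + x}$ ($v{\left(x \right)} = \frac{x + 1}{x - 118} = \frac{1 + x}{-118 + x}$)
$\frac{1}{v{\left(133 \right)} - -268034} = \frac{1}{\frac{1 + 133}{-118 + 133} - -268034} = \frac{1}{\frac{1}{15} \cdot 134 + \left(-65589 + 333623\right)} = \frac{1}{\frac{1}{15} \cdot 134 + 268034} = \frac{1}{\frac{134}{15} + 268034} = \frac{1}{\frac{4020644}{15}} = \frac{15}{4020644}$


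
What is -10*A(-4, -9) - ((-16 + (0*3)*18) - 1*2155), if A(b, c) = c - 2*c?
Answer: 2081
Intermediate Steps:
A(b, c) = -c
-10*A(-4, -9) - ((-16 + (0*3)*18) - 1*2155) = -(-10)*(-9) - ((-16 + (0*3)*18) - 1*2155) = -10*9 - ((-16 + 0*18) - 2155) = -90 - ((-16 + 0) - 2155) = -90 - (-16 - 2155) = -90 - 1*(-2171) = -90 + 2171 = 2081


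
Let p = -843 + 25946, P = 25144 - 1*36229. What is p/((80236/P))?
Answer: -21405135/6172 ≈ -3468.1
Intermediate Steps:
P = -11085 (P = 25144 - 36229 = -11085)
p = 25103
p/((80236/P)) = 25103/((80236/(-11085))) = 25103/((80236*(-1/11085))) = 25103/(-80236/11085) = 25103*(-11085/80236) = -21405135/6172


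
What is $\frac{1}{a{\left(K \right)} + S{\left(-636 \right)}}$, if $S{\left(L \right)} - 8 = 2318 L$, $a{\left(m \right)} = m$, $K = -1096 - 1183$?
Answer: $- \frac{1}{1476519} \approx -6.7727 \cdot 10^{-7}$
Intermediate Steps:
$K = -2279$ ($K = -1096 - 1183 = -2279$)
$S{\left(L \right)} = 8 + 2318 L$
$\frac{1}{a{\left(K \right)} + S{\left(-636 \right)}} = \frac{1}{-2279 + \left(8 + 2318 \left(-636\right)\right)} = \frac{1}{-2279 + \left(8 - 1474248\right)} = \frac{1}{-2279 - 1474240} = \frac{1}{-1476519} = - \frac{1}{1476519}$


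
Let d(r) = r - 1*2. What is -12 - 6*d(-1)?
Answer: 6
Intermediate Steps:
d(r) = -2 + r (d(r) = r - 2 = -2 + r)
-12 - 6*d(-1) = -12 - 6*(-2 - 1) = -12 - 6*(-3) = -12 + 18 = 6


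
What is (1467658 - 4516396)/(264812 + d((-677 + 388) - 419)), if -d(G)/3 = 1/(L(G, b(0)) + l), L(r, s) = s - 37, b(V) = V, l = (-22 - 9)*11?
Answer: -384140988/33366313 ≈ -11.513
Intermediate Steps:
l = -341 (l = -31*11 = -341)
L(r, s) = -37 + s
d(G) = 1/126 (d(G) = -3/((-37 + 0) - 341) = -3/(-37 - 341) = -3/(-378) = -3*(-1/378) = 1/126)
(1467658 - 4516396)/(264812 + d((-677 + 388) - 419)) = (1467658 - 4516396)/(264812 + 1/126) = -3048738/33366313/126 = -3048738*126/33366313 = -384140988/33366313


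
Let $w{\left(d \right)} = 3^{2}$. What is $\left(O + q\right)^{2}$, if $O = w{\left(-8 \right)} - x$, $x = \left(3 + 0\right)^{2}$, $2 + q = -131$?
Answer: $17689$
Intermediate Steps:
$q = -133$ ($q = -2 - 131 = -133$)
$w{\left(d \right)} = 9$
$x = 9$ ($x = 3^{2} = 9$)
$O = 0$ ($O = 9 - 9 = 0$)
$\left(O + q\right)^{2} = \left(0 - 133\right)^{2} = \left(-133\right)^{2} = 17689$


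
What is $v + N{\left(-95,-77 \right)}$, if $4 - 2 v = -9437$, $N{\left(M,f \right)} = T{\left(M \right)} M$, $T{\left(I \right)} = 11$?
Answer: $\frac{7351}{2} \approx 3675.5$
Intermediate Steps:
$N{\left(M,f \right)} = 11 M$
$v = \frac{9441}{2}$ ($v = 2 - - \frac{9437}{2} = 2 + \frac{9437}{2} = \frac{9441}{2} \approx 4720.5$)
$v + N{\left(-95,-77 \right)} = \frac{9441}{2} + 11 \left(-95\right) = \frac{9441}{2} - 1045 = \frac{7351}{2}$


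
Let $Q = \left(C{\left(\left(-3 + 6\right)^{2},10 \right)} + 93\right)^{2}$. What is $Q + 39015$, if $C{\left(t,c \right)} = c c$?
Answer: $76264$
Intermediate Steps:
$C{\left(t,c \right)} = c^{2}$
$Q = 37249$ ($Q = \left(10^{2} + 93\right)^{2} = \left(100 + 93\right)^{2} = 193^{2} = 37249$)
$Q + 39015 = 37249 + 39015 = 76264$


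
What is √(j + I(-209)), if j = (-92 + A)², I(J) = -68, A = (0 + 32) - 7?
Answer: √4421 ≈ 66.491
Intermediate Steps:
A = 25 (A = 32 - 7 = 25)
j = 4489 (j = (-92 + 25)² = (-67)² = 4489)
√(j + I(-209)) = √(4489 - 68) = √4421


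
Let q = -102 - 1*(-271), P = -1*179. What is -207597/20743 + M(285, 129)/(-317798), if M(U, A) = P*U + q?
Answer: -32459606414/3296041957 ≈ -9.8481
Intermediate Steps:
P = -179
q = 169 (q = -102 + 271 = 169)
M(U, A) = 169 - 179*U (M(U, A) = -179*U + 169 = 169 - 179*U)
-207597/20743 + M(285, 129)/(-317798) = -207597/20743 + (169 - 179*285)/(-317798) = -207597*1/20743 + (169 - 51015)*(-1/317798) = -207597/20743 - 50846*(-1/317798) = -207597/20743 + 25423/158899 = -32459606414/3296041957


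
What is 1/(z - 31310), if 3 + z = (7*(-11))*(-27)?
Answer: -1/29234 ≈ -3.4207e-5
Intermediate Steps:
z = 2076 (z = -3 + (7*(-11))*(-27) = -3 - 77*(-27) = -3 + 2079 = 2076)
1/(z - 31310) = 1/(2076 - 31310) = 1/(-29234) = -1/29234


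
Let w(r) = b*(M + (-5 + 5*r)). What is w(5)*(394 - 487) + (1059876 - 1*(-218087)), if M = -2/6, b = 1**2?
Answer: 1276134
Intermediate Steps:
b = 1
M = -1/3 (M = -2*1/6 = -1/3 ≈ -0.33333)
w(r) = -16/3 + 5*r (w(r) = 1*(-1/3 + (-5 + 5*r)) = 1*(-16/3 + 5*r) = -16/3 + 5*r)
w(5)*(394 - 487) + (1059876 - 1*(-218087)) = (-16/3 + 5*5)*(394 - 487) + (1059876 - 1*(-218087)) = (-16/3 + 25)*(-93) + (1059876 + 218087) = (59/3)*(-93) + 1277963 = -1829 + 1277963 = 1276134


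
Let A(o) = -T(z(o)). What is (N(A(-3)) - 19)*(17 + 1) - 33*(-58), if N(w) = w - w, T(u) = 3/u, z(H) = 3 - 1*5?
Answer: 1572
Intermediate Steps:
z(H) = -2 (z(H) = 3 - 5 = -2)
A(o) = 3/2 (A(o) = -3/(-2) = -3*(-1)/2 = -1*(-3/2) = 3/2)
N(w) = 0
(N(A(-3)) - 19)*(17 + 1) - 33*(-58) = (0 - 19)*(17 + 1) - 33*(-58) = -19*18 + 1914 = -342 + 1914 = 1572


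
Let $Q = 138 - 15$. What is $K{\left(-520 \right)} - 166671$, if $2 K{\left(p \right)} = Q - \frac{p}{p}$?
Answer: $-166610$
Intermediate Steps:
$Q = 123$ ($Q = 138 - 15 = 123$)
$K{\left(p \right)} = 61$ ($K{\left(p \right)} = \frac{123 - \frac{p}{p}}{2} = \frac{123 - 1}{2} = \frac{1}{2} \cdot 122 = 61$)
$K{\left(-520 \right)} - 166671 = 61 - 166671 = -166610$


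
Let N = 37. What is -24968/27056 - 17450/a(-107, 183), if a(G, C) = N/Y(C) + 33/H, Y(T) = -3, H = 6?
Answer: 353967439/138662 ≈ 2552.7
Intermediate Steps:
a(G, C) = -41/6 (a(G, C) = 37/(-3) + 33/6 = 37*(-⅓) + 33*(⅙) = -37/3 + 11/2 = -41/6)
-24968/27056 - 17450/a(-107, 183) = -24968/27056 - 17450/(-41/6) = -24968*1/27056 - 17450*(-6/41) = -3121/3382 + 104700/41 = 353967439/138662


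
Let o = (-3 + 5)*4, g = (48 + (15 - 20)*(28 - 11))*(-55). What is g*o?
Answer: 16280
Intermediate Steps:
g = 2035 (g = (48 - 5*17)*(-55) = (48 - 85)*(-55) = -37*(-55) = 2035)
o = 8 (o = 2*4 = 8)
g*o = 2035*8 = 16280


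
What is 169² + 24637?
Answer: 53198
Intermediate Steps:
169² + 24637 = 28561 + 24637 = 53198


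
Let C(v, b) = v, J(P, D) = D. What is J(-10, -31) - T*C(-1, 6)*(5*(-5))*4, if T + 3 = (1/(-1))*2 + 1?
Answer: 369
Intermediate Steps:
T = -4 (T = -3 + ((1/(-1))*2 + 1) = -3 + ((1*(-1))*2 + 1) = -3 + (-1*2 + 1) = -3 + (-2 + 1) = -3 - 1 = -4)
J(-10, -31) - T*C(-1, 6)*(5*(-5))*4 = -31 - (-4*(-1))*(5*(-5))*4 = -31 - 4*(-25*4) = -31 - 4*(-100) = -31 - 1*(-400) = -31 + 400 = 369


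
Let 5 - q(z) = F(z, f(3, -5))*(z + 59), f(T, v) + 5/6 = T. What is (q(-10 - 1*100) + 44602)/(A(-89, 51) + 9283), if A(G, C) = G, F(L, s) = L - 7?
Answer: 19320/4597 ≈ 4.2027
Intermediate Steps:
f(T, v) = -5/6 + T
F(L, s) = -7 + L
q(z) = 5 - (-7 + z)*(59 + z) (q(z) = 5 - (-7 + z)*(z + 59) = 5 - (-7 + z)*(59 + z))
(q(-10 - 1*100) + 44602)/(A(-89, 51) + 9283) = ((418 - (-10 - 1*100)**2 - 52*(-10 - 1*100)) + 44602)/(-89 + 9283) = ((418 - (-10 - 100)**2 - 52*(-10 - 100)) + 44602)/9194 = ((418 - 1*(-110)**2 - 52*(-110)) + 44602)*(1/9194) = ((418 - 1*12100 + 5720) + 44602)*(1/9194) = ((418 - 12100 + 5720) + 44602)*(1/9194) = (-5962 + 44602)*(1/9194) = 38640*(1/9194) = 19320/4597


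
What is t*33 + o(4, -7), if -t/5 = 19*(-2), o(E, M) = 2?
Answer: 6272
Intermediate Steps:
t = 190 (t = -95*(-2) = -5*(-38) = 190)
t*33 + o(4, -7) = 190*33 + 2 = 6270 + 2 = 6272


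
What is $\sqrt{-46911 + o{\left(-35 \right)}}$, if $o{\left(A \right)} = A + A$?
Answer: $i \sqrt{46981} \approx 216.75 i$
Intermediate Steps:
$o{\left(A \right)} = 2 A$
$\sqrt{-46911 + o{\left(-35 \right)}} = \sqrt{-46911 + 2 \left(-35\right)} = \sqrt{-46911 - 70} = \sqrt{-46981} = i \sqrt{46981}$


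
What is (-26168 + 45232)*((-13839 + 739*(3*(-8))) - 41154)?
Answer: -1386505656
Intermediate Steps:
(-26168 + 45232)*((-13839 + 739*(3*(-8))) - 41154) = 19064*((-13839 + 739*(-24)) - 41154) = 19064*((-13839 - 17736) - 41154) = 19064*(-31575 - 41154) = 19064*(-72729) = -1386505656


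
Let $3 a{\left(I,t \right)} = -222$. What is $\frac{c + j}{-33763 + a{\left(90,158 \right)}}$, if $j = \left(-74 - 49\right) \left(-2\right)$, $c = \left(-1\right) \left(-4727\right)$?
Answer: $- \frac{4973}{33837} \approx -0.14697$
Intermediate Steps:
$a{\left(I,t \right)} = -74$ ($a{\left(I,t \right)} = \frac{1}{3} \left(-222\right) = -74$)
$c = 4727$
$j = 246$ ($j = \left(-123\right) \left(-2\right) = 246$)
$\frac{c + j}{-33763 + a{\left(90,158 \right)}} = \frac{4727 + 246}{-33763 - 74} = \frac{4973}{-33837} = 4973 \left(- \frac{1}{33837}\right) = - \frac{4973}{33837}$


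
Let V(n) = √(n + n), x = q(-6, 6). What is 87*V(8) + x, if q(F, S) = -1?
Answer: 347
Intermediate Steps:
x = -1
V(n) = √2*√n (V(n) = √(2*n) = √2*√n)
87*V(8) + x = 87*(√2*√8) - 1 = 87*(√2*(2*√2)) - 1 = 87*4 - 1 = 348 - 1 = 347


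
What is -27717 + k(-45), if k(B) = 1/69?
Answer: -1912472/69 ≈ -27717.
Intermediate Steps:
k(B) = 1/69
-27717 + k(-45) = -27717 + 1/69 = -1912472/69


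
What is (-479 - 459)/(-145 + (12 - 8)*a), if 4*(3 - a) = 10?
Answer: 938/143 ≈ 6.5594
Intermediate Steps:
a = ½ (a = 3 - ¼*10 = 3 - 5/2 = ½ ≈ 0.50000)
(-479 - 459)/(-145 + (12 - 8)*a) = (-479 - 459)/(-145 + (12 - 8)*(½)) = -938/(-145 + 4*(½)) = -938/(-145 + 2) = -938/(-143) = -938*(-1/143) = 938/143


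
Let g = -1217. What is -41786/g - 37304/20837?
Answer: 825295914/25358629 ≈ 32.545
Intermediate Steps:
-41786/g - 37304/20837 = -41786/(-1217) - 37304/20837 = -41786*(-1/1217) - 37304*1/20837 = 41786/1217 - 37304/20837 = 825295914/25358629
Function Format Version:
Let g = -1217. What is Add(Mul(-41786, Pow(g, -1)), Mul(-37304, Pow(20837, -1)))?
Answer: Rational(825295914, 25358629) ≈ 32.545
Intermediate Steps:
Add(Mul(-41786, Pow(g, -1)), Mul(-37304, Pow(20837, -1))) = Add(Mul(-41786, Pow(-1217, -1)), Mul(-37304, Pow(20837, -1))) = Add(Mul(-41786, Rational(-1, 1217)), Mul(-37304, Rational(1, 20837))) = Add(Rational(41786, 1217), Rational(-37304, 20837)) = Rational(825295914, 25358629)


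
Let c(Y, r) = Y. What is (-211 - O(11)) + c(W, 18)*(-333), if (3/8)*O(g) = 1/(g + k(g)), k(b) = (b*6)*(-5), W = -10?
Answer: 2984891/957 ≈ 3119.0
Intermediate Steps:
k(b) = -30*b (k(b) = (6*b)*(-5) = -30*b)
O(g) = -8/(87*g) (O(g) = 8/(3*(g - 30*g)) = 8/(3*((-29*g))) = 8*(-1/(29*g))/3 = -8/(87*g))
(-211 - O(11)) + c(W, 18)*(-333) = (-211 - (-8)/(87*11)) - 10*(-333) = (-211 - (-8)/(87*11)) + 3330 = (-211 - 1*(-8/957)) + 3330 = (-211 + 8/957) + 3330 = -201919/957 + 3330 = 2984891/957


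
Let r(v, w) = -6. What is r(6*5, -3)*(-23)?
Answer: 138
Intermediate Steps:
r(6*5, -3)*(-23) = -6*(-23) = 138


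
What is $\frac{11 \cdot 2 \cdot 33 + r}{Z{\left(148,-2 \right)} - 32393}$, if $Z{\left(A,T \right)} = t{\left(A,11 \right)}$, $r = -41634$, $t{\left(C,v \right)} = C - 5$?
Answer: $\frac{6818}{5375} \approx 1.2685$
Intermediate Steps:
$t{\left(C,v \right)} = -5 + C$
$Z{\left(A,T \right)} = -5 + A$
$\frac{11 \cdot 2 \cdot 33 + r}{Z{\left(148,-2 \right)} - 32393} = \frac{11 \cdot 2 \cdot 33 - 41634}{\left(-5 + 148\right) - 32393} = \frac{22 \cdot 33 - 41634}{143 - 32393} = \frac{726 - 41634}{-32250} = \left(-40908\right) \left(- \frac{1}{32250}\right) = \frac{6818}{5375}$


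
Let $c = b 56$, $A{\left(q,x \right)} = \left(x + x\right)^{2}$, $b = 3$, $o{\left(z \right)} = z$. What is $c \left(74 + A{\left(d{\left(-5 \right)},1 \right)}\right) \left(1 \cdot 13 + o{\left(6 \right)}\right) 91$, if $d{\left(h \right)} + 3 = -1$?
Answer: $22656816$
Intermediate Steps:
$d{\left(h \right)} = -4$ ($d{\left(h \right)} = -3 - 1 = -4$)
$A{\left(q,x \right)} = 4 x^{2}$ ($A{\left(q,x \right)} = \left(2 x\right)^{2} = 4 x^{2}$)
$c = 168$ ($c = 3 \cdot 56 = 168$)
$c \left(74 + A{\left(d{\left(-5 \right)},1 \right)}\right) \left(1 \cdot 13 + o{\left(6 \right)}\right) 91 = 168 \left(74 + 4 \cdot 1^{2}\right) \left(1 \cdot 13 + 6\right) 91 = 168 \left(74 + 4 \cdot 1\right) \left(13 + 6\right) 91 = 168 \left(74 + 4\right) 19 \cdot 91 = 168 \cdot 78 \cdot 19 \cdot 91 = 168 \cdot 1482 \cdot 91 = 248976 \cdot 91 = 22656816$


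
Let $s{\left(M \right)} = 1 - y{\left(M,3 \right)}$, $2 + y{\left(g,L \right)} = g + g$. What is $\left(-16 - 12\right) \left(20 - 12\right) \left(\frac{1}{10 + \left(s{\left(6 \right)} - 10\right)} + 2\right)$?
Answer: $- \frac{3808}{9} \approx -423.11$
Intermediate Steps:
$y{\left(g,L \right)} = -2 + 2 g$ ($y{\left(g,L \right)} = -2 + \left(g + g\right) = -2 + 2 g$)
$s{\left(M \right)} = 3 - 2 M$ ($s{\left(M \right)} = 1 - \left(-2 + 2 M\right) = 3 - 2 M$)
$\left(-16 - 12\right) \left(20 - 12\right) \left(\frac{1}{10 + \left(s{\left(6 \right)} - 10\right)} + 2\right) = \left(-16 - 12\right) \left(20 - 12\right) \left(\frac{1}{10 + \left(\left(3 - 12\right) - 10\right)} + 2\right) = - 28 \cdot 8 \left(\frac{1}{10 + \left(\left(3 - 12\right) - 10\right)} + 2\right) = - 28 \cdot 8 \left(\frac{1}{10 - 19} + 2\right) = - 28 \cdot 8 \left(\frac{1}{-9} + 2\right) = - 28 \cdot 8 \left(- \frac{1}{9} + 2\right) = - 28 \cdot 8 \cdot \frac{17}{9} = \left(-28\right) \frac{136}{9} = - \frac{3808}{9}$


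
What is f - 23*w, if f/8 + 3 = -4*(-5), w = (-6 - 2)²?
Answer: -1336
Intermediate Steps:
w = 64 (w = (-8)² = 64)
f = 136 (f = -24 + 8*(-4*(-5)) = -24 + 8*20 = -24 + 160 = 136)
f - 23*w = 136 - 23*64 = 136 - 1472 = -1336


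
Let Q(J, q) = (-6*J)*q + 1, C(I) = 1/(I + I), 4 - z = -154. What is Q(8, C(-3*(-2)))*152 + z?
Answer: -298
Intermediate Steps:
z = 158 (z = 4 - 1*(-154) = 4 + 154 = 158)
C(I) = 1/(2*I)
Q(J, q) = 1 - 6*J*q (Q(J, q) = -6*J*q + 1 = 1 - 6*J*q)
Q(8, C(-3*(-2)))*152 + z = (1 - 6*8*1/(2*((-3*(-2)))))*152 + 158 = (1 - 6*8*(1/2)/6)*152 + 158 = (1 - 6*8*(1/2)*(1/6))*152 + 158 = (1 - 6*8*1/12)*152 + 158 = (1 - 4)*152 + 158 = -3*152 + 158 = -456 + 158 = -298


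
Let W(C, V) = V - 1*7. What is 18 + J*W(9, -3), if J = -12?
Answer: 138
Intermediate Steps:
W(C, V) = -7 + V (W(C, V) = V - 7 = -7 + V)
18 + J*W(9, -3) = 18 - 12*(-7 - 3) = 18 - 12*(-10) = 18 + 120 = 138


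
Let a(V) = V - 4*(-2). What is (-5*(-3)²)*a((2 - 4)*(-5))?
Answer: -810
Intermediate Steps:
a(V) = 8 + V (a(V) = V + 8 = 8 + V)
(-5*(-3)²)*a((2 - 4)*(-5)) = (-5*(-3)²)*(8 + (2 - 4)*(-5)) = (-5*9)*(8 - 2*(-5)) = -45*(8 + 10) = -45*18 = -810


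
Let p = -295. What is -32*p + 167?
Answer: 9607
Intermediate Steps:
-32*p + 167 = -32*(-295) + 167 = 9440 + 167 = 9607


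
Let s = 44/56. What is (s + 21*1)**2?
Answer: 93025/196 ≈ 474.62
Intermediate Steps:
s = 11/14 (s = 44*(1/56) = 11/14 ≈ 0.78571)
(s + 21*1)**2 = (11/14 + 21*1)**2 = (11/14 + 21)**2 = (305/14)**2 = 93025/196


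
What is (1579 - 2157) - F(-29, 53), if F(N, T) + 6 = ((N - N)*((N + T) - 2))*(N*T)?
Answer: -572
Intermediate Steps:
F(N, T) = -6 (F(N, T) = -6 + ((N - N)*((N + T) - 2))*(N*T) = -6 + (0*(-2 + N + T))*(N*T) = -6 + 0*(N*T) = -6 + 0 = -6)
(1579 - 2157) - F(-29, 53) = (1579 - 2157) - 1*(-6) = -578 + 6 = -572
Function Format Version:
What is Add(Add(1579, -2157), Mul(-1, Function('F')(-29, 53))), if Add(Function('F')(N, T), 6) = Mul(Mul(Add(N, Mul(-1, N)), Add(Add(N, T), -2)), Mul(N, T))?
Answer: -572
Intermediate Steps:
Function('F')(N, T) = -6 (Function('F')(N, T) = Add(-6, Mul(Mul(Add(N, Mul(-1, N)), Add(Add(N, T), -2)), Mul(N, T))) = Add(-6, Mul(Mul(0, Add(-2, N, T)), Mul(N, T))) = Add(-6, Mul(0, Mul(N, T))) = Add(-6, 0) = -6)
Add(Add(1579, -2157), Mul(-1, Function('F')(-29, 53))) = Add(Add(1579, -2157), Mul(-1, -6)) = Add(-578, 6) = -572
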